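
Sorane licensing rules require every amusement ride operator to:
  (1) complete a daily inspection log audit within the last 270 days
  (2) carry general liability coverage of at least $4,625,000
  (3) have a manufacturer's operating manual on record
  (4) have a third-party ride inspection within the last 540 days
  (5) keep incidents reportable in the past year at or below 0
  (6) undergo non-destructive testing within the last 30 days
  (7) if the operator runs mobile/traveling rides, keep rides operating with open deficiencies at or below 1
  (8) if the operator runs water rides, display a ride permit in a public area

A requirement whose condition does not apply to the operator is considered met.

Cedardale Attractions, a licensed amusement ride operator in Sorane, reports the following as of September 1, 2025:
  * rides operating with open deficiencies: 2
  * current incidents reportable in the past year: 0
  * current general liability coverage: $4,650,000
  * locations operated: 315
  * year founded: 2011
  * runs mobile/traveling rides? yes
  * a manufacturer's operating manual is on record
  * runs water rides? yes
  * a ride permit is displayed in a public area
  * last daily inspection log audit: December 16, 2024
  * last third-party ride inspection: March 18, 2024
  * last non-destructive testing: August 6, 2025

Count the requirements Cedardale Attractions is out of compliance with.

1. daily inspection log audit 259 days ago vs limit 270 → met
2. general liability coverage $4,650,000 ≥ $4,625,000 → met
3. manufacturer's operating manual present → met
4. third-party ride inspection 532 days ago vs limit 540 → met
5. incidents reportable in the past year 0 ≤ 0 → met
6. non-destructive testing 26 days ago vs limit 30 → met
7. condition 'runs mobile/traveling rides' holds; rides operating with open deficiencies 2 > 1 → not met
8. condition 'runs water rides' holds; ride permit present → met
Not met: 1 of 8

1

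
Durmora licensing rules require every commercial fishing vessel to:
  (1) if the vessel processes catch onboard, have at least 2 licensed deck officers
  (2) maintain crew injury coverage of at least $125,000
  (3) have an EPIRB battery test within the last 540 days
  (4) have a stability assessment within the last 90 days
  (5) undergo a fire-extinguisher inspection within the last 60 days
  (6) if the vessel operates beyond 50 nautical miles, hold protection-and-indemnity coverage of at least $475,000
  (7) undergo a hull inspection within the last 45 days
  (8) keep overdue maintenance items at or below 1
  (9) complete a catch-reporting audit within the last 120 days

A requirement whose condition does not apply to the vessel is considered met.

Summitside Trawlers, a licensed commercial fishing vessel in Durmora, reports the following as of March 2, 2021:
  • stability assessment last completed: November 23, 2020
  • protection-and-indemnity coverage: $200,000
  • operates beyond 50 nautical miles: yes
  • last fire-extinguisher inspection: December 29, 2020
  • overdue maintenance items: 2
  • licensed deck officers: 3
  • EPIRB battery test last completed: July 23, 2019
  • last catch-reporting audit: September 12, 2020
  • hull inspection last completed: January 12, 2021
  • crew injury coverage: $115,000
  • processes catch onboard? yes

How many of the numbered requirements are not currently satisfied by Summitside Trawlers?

1. condition 'processes catch onboard' holds; licensed deck officers 3 ≥ 2 → met
2. crew injury coverage $115,000 < $125,000 → not met
3. EPIRB battery test 588 days ago vs limit 540 → not met
4. stability assessment 99 days ago vs limit 90 → not met
5. fire-extinguisher inspection 63 days ago vs limit 60 → not met
6. condition 'operates beyond 50 nautical miles' holds; protection-and-indemnity coverage $200,000 < $475,000 → not met
7. hull inspection 49 days ago vs limit 45 → not met
8. overdue maintenance items 2 > 1 → not met
9. catch-reporting audit 171 days ago vs limit 120 → not met
Not met: 8 of 9

8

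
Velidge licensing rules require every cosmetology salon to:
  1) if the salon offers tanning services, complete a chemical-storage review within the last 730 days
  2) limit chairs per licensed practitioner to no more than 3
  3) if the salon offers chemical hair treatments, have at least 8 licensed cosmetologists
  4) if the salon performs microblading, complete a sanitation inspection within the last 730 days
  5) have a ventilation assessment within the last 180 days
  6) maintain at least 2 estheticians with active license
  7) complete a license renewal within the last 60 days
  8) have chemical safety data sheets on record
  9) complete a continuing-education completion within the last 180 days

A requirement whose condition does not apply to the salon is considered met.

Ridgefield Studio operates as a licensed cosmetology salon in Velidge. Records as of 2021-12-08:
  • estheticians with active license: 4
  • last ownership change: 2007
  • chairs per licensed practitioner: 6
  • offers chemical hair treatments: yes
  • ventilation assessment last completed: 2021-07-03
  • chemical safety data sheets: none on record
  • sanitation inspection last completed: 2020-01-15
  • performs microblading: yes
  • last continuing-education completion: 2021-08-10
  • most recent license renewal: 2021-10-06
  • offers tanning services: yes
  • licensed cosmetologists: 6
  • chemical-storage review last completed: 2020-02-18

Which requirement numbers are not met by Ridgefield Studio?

2, 3, 7, 8

1. condition 'offers tanning services' holds; chemical-storage review 659 days ago vs limit 730 → met
2. chairs per licensed practitioner 6 > 3 → not met
3. condition 'offers chemical hair treatments' holds; licensed cosmetologists 6 < 8 → not met
4. condition 'performs microblading' holds; sanitation inspection 693 days ago vs limit 730 → met
5. ventilation assessment 158 days ago vs limit 180 → met
6. estheticians with active license 4 ≥ 2 → met
7. license renewal 63 days ago vs limit 60 → not met
8. chemical safety data sheets absent → not met
9. continuing-education completion 120 days ago vs limit 180 → met
Not met: 2, 3, 7, 8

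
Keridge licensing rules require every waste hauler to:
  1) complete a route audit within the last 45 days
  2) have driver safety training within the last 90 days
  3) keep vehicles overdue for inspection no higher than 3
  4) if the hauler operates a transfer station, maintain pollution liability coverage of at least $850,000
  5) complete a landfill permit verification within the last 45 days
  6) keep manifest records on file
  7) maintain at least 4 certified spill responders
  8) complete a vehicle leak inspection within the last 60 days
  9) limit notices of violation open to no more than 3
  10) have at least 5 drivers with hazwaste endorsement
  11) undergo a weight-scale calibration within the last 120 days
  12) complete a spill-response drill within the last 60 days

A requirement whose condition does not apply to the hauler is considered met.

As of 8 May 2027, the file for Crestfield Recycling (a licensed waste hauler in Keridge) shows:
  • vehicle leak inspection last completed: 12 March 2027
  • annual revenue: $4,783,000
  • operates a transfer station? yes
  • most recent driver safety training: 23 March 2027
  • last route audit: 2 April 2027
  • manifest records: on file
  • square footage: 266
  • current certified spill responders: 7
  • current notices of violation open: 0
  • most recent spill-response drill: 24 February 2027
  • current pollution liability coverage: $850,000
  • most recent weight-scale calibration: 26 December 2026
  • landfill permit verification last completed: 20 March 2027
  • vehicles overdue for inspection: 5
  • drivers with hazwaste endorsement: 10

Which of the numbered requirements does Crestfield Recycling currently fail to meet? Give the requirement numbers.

3, 5, 11, 12

1. route audit 36 days ago vs limit 45 → met
2. driver safety training 46 days ago vs limit 90 → met
3. vehicles overdue for inspection 5 > 3 → not met
4. condition 'operates a transfer station' holds; pollution liability coverage $850,000 ≥ $850,000 → met
5. landfill permit verification 49 days ago vs limit 45 → not met
6. manifest records present → met
7. certified spill responders 7 ≥ 4 → met
8. vehicle leak inspection 57 days ago vs limit 60 → met
9. notices of violation open 0 ≤ 3 → met
10. drivers with hazwaste endorsement 10 ≥ 5 → met
11. weight-scale calibration 133 days ago vs limit 120 → not met
12. spill-response drill 73 days ago vs limit 60 → not met
Not met: 3, 5, 11, 12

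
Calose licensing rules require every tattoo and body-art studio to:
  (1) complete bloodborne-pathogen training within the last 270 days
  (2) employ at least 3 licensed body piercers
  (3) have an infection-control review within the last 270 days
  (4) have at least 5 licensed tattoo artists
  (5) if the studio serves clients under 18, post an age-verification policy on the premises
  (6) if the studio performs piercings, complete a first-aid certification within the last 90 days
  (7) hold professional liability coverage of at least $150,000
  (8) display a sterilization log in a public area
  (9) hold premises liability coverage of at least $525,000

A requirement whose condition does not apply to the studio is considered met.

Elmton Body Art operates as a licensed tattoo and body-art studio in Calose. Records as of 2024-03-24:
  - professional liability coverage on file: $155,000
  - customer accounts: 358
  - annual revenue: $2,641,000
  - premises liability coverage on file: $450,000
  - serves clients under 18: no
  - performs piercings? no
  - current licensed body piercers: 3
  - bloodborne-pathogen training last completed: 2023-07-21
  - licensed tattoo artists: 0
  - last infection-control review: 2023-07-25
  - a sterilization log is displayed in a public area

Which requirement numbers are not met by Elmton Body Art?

1. bloodborne-pathogen training 247 days ago vs limit 270 → met
2. licensed body piercers 3 ≥ 3 → met
3. infection-control review 243 days ago vs limit 270 → met
4. licensed tattoo artists 0 < 5 → not met
5. condition 'serves clients under 18' does not hold → requirement n/a → met
6. condition 'performs piercings' does not hold → requirement n/a → met
7. professional liability coverage $155,000 ≥ $150,000 → met
8. sterilization log present → met
9. premises liability coverage $450,000 < $525,000 → not met
Not met: 4, 9

4, 9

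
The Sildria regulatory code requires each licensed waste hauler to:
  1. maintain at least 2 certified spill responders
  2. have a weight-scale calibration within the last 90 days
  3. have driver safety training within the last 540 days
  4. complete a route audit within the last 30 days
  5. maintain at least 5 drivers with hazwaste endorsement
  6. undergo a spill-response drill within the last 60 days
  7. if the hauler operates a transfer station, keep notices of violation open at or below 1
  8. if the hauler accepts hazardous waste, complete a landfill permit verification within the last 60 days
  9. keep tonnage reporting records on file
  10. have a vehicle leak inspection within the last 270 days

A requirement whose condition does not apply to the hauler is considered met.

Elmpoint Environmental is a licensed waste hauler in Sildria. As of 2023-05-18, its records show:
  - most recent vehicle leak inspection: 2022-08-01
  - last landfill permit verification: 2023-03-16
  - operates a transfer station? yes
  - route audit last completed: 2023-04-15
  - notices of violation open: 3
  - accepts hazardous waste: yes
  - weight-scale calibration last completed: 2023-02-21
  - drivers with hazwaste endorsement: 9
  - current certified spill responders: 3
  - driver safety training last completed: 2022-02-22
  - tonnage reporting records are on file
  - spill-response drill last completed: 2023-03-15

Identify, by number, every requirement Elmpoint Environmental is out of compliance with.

1. certified spill responders 3 ≥ 2 → met
2. weight-scale calibration 86 days ago vs limit 90 → met
3. driver safety training 450 days ago vs limit 540 → met
4. route audit 33 days ago vs limit 30 → not met
5. drivers with hazwaste endorsement 9 ≥ 5 → met
6. spill-response drill 64 days ago vs limit 60 → not met
7. condition 'operates a transfer station' holds; notices of violation open 3 > 1 → not met
8. condition 'accepts hazardous waste' holds; landfill permit verification 63 days ago vs limit 60 → not met
9. tonnage reporting records present → met
10. vehicle leak inspection 290 days ago vs limit 270 → not met
Not met: 4, 6, 7, 8, 10

4, 6, 7, 8, 10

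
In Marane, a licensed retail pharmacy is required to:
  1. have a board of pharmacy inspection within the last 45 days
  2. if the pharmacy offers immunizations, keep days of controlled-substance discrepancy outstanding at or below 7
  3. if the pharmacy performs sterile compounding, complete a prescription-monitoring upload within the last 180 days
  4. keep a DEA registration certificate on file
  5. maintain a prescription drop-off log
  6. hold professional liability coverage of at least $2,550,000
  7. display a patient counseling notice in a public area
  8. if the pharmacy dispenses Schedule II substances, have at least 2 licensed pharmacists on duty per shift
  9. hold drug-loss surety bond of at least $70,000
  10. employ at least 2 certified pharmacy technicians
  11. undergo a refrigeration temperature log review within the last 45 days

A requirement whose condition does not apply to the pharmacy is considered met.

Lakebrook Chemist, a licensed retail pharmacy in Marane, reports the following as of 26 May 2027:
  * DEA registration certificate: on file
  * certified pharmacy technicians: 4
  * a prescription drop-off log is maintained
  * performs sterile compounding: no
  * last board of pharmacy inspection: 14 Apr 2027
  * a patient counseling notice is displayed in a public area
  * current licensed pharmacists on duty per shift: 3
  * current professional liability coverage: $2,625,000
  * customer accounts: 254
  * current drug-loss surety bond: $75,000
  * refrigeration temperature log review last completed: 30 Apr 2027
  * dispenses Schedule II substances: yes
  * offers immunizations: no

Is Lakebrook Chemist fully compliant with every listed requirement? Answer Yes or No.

Yes

1. board of pharmacy inspection 42 days ago vs limit 45 → met
2. condition 'offers immunizations' does not hold → requirement n/a → met
3. condition 'performs sterile compounding' does not hold → requirement n/a → met
4. DEA registration certificate present → met
5. prescription drop-off log present → met
6. professional liability coverage $2,625,000 ≥ $2,550,000 → met
7. patient counseling notice present → met
8. condition 'dispenses Schedule II substances' holds; licensed pharmacists on duty per shift 3 ≥ 2 → met
9. drug-loss surety bond $75,000 ≥ $70,000 → met
10. certified pharmacy technicians 4 ≥ 2 → met
11. refrigeration temperature log review 26 days ago vs limit 45 → met
All met.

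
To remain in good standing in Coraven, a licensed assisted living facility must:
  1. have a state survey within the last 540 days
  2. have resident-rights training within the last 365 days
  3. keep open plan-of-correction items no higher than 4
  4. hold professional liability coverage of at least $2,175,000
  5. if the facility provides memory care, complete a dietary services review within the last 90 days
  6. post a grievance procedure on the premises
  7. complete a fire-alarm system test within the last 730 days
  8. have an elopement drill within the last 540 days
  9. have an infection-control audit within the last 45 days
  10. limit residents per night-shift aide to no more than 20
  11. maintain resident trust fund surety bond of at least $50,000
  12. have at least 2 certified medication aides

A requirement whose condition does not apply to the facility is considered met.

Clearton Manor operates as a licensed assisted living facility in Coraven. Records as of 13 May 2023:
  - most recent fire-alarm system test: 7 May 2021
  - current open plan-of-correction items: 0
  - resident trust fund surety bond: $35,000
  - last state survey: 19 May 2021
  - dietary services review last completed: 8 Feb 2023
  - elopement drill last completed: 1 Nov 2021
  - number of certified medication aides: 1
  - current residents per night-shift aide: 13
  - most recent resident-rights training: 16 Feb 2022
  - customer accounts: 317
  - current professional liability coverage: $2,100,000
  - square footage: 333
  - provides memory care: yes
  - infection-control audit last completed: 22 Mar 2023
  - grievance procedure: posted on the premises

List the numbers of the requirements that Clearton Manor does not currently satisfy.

1. state survey 724 days ago vs limit 540 → not met
2. resident-rights training 451 days ago vs limit 365 → not met
3. open plan-of-correction items 0 ≤ 4 → met
4. professional liability coverage $2,100,000 < $2,175,000 → not met
5. condition 'provides memory care' holds; dietary services review 94 days ago vs limit 90 → not met
6. grievance procedure present → met
7. fire-alarm system test 736 days ago vs limit 730 → not met
8. elopement drill 558 days ago vs limit 540 → not met
9. infection-control audit 52 days ago vs limit 45 → not met
10. residents per night-shift aide 13 ≤ 20 → met
11. resident trust fund surety bond $35,000 < $50,000 → not met
12. certified medication aides 1 < 2 → not met
Not met: 1, 2, 4, 5, 7, 8, 9, 11, 12

1, 2, 4, 5, 7, 8, 9, 11, 12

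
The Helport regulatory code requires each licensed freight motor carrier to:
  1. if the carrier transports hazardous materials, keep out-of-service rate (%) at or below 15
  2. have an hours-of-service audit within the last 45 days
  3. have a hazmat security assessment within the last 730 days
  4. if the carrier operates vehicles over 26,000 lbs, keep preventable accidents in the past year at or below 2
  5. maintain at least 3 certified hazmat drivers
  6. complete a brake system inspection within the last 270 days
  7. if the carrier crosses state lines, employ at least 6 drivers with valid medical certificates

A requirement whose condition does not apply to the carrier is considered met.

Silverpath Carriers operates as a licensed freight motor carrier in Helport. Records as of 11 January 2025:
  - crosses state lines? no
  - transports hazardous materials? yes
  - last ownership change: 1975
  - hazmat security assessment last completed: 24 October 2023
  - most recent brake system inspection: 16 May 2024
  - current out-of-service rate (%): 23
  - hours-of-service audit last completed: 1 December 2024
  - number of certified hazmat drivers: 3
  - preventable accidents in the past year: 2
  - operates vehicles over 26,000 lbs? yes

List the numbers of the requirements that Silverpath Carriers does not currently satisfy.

1. condition 'transports hazardous materials' holds; out-of-service rate (%) 23 > 15 → not met
2. hours-of-service audit 41 days ago vs limit 45 → met
3. hazmat security assessment 445 days ago vs limit 730 → met
4. condition 'operates vehicles over 26,000 lbs' holds; preventable accidents in the past year 2 ≤ 2 → met
5. certified hazmat drivers 3 ≥ 3 → met
6. brake system inspection 240 days ago vs limit 270 → met
7. condition 'crosses state lines' does not hold → requirement n/a → met
Not met: 1

1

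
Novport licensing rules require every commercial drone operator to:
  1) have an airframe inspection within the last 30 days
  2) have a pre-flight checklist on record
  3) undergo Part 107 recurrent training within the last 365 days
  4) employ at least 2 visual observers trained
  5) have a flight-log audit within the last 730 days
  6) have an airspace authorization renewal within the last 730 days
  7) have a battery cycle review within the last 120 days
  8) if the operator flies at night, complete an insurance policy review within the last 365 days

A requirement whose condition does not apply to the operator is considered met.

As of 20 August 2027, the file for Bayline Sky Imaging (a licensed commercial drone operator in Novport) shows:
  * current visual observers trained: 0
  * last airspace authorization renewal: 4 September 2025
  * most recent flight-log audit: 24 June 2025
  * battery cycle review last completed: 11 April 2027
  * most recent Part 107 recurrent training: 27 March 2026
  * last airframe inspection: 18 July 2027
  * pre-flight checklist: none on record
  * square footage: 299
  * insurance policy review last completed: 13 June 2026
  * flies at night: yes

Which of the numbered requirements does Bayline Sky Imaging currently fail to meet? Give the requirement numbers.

1, 2, 3, 4, 5, 7, 8

1. airframe inspection 33 days ago vs limit 30 → not met
2. pre-flight checklist absent → not met
3. Part 107 recurrent training 511 days ago vs limit 365 → not met
4. visual observers trained 0 < 2 → not met
5. flight-log audit 787 days ago vs limit 730 → not met
6. airspace authorization renewal 715 days ago vs limit 730 → met
7. battery cycle review 131 days ago vs limit 120 → not met
8. condition 'flies at night' holds; insurance policy review 433 days ago vs limit 365 → not met
Not met: 1, 2, 3, 4, 5, 7, 8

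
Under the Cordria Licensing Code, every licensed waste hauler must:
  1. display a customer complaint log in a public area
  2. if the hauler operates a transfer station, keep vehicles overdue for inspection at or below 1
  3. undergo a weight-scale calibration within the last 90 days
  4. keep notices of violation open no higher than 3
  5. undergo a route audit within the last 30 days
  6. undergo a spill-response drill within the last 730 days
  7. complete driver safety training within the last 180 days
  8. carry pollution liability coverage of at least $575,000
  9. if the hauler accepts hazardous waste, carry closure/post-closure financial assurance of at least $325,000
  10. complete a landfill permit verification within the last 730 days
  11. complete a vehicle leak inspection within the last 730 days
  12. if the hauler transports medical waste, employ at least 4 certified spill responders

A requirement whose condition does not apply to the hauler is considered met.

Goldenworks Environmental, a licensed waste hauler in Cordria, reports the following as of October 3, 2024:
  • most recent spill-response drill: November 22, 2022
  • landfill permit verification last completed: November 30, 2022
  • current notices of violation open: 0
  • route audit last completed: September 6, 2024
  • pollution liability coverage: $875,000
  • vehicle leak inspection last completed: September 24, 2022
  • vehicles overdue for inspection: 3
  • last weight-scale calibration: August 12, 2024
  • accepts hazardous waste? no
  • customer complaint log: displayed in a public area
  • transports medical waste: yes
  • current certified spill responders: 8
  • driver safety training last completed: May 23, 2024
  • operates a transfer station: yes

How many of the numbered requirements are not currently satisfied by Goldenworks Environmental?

1. customer complaint log present → met
2. condition 'operates a transfer station' holds; vehicles overdue for inspection 3 > 1 → not met
3. weight-scale calibration 52 days ago vs limit 90 → met
4. notices of violation open 0 ≤ 3 → met
5. route audit 27 days ago vs limit 30 → met
6. spill-response drill 681 days ago vs limit 730 → met
7. driver safety training 133 days ago vs limit 180 → met
8. pollution liability coverage $875,000 ≥ $575,000 → met
9. condition 'accepts hazardous waste' does not hold → requirement n/a → met
10. landfill permit verification 673 days ago vs limit 730 → met
11. vehicle leak inspection 740 days ago vs limit 730 → not met
12. condition 'transports medical waste' holds; certified spill responders 8 ≥ 4 → met
Not met: 2 of 12

2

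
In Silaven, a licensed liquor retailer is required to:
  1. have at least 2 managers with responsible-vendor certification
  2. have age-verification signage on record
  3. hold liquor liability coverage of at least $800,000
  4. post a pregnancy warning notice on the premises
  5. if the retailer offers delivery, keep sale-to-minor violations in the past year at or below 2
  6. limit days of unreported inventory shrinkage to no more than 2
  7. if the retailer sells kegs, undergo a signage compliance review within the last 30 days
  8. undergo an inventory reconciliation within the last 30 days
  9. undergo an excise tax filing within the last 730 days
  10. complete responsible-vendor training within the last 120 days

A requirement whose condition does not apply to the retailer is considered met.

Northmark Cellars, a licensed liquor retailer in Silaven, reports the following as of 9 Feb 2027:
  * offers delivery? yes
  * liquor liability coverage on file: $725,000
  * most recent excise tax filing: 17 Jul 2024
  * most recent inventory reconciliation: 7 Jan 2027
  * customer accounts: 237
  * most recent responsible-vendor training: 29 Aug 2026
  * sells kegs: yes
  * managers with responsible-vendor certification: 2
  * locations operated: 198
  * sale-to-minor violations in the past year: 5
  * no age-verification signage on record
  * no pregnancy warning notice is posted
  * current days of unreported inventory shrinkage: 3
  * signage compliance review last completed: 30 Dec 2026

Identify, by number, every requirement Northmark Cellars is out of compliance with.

1. managers with responsible-vendor certification 2 ≥ 2 → met
2. age-verification signage absent → not met
3. liquor liability coverage $725,000 < $800,000 → not met
4. pregnancy warning notice absent → not met
5. condition 'offers delivery' holds; sale-to-minor violations in the past year 5 > 2 → not met
6. days of unreported inventory shrinkage 3 > 2 → not met
7. condition 'sells kegs' holds; signage compliance review 41 days ago vs limit 30 → not met
8. inventory reconciliation 33 days ago vs limit 30 → not met
9. excise tax filing 937 days ago vs limit 730 → not met
10. responsible-vendor training 164 days ago vs limit 120 → not met
Not met: 2, 3, 4, 5, 6, 7, 8, 9, 10

2, 3, 4, 5, 6, 7, 8, 9, 10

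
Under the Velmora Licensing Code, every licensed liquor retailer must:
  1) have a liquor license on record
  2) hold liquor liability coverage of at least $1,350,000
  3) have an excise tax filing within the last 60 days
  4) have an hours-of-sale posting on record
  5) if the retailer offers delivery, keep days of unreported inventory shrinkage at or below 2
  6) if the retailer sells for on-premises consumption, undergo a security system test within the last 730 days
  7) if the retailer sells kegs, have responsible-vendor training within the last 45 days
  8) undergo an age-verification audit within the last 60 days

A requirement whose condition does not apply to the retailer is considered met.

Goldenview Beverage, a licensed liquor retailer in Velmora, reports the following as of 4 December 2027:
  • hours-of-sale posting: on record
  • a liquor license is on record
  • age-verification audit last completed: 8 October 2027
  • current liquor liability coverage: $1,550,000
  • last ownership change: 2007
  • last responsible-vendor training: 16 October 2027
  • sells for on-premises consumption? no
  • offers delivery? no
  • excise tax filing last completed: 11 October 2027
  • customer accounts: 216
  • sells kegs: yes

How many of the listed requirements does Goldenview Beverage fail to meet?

1. liquor license present → met
2. liquor liability coverage $1,550,000 ≥ $1,350,000 → met
3. excise tax filing 54 days ago vs limit 60 → met
4. hours-of-sale posting present → met
5. condition 'offers delivery' does not hold → requirement n/a → met
6. condition 'sells for on-premises consumption' does not hold → requirement n/a → met
7. condition 'sells kegs' holds; responsible-vendor training 49 days ago vs limit 45 → not met
8. age-verification audit 57 days ago vs limit 60 → met
Not met: 1 of 8

1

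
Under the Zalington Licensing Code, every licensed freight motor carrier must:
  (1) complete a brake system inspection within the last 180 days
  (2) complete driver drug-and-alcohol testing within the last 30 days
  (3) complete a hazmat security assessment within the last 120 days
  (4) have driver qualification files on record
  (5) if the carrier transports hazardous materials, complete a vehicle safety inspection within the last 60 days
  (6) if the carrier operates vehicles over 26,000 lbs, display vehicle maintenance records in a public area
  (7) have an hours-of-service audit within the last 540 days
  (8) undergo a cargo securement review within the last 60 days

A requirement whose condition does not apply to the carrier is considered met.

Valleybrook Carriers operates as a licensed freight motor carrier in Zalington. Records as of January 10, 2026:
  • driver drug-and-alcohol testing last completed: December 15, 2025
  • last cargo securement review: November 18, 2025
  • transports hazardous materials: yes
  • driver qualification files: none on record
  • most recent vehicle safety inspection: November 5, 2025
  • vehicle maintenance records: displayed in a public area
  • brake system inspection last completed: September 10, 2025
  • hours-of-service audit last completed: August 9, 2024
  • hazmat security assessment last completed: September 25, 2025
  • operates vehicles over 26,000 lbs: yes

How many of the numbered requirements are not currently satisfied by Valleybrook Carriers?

2

1. brake system inspection 122 days ago vs limit 180 → met
2. driver drug-and-alcohol testing 26 days ago vs limit 30 → met
3. hazmat security assessment 107 days ago vs limit 120 → met
4. driver qualification files absent → not met
5. condition 'transports hazardous materials' holds; vehicle safety inspection 66 days ago vs limit 60 → not met
6. condition 'operates vehicles over 26,000 lbs' holds; vehicle maintenance records present → met
7. hours-of-service audit 519 days ago vs limit 540 → met
8. cargo securement review 53 days ago vs limit 60 → met
Not met: 2 of 8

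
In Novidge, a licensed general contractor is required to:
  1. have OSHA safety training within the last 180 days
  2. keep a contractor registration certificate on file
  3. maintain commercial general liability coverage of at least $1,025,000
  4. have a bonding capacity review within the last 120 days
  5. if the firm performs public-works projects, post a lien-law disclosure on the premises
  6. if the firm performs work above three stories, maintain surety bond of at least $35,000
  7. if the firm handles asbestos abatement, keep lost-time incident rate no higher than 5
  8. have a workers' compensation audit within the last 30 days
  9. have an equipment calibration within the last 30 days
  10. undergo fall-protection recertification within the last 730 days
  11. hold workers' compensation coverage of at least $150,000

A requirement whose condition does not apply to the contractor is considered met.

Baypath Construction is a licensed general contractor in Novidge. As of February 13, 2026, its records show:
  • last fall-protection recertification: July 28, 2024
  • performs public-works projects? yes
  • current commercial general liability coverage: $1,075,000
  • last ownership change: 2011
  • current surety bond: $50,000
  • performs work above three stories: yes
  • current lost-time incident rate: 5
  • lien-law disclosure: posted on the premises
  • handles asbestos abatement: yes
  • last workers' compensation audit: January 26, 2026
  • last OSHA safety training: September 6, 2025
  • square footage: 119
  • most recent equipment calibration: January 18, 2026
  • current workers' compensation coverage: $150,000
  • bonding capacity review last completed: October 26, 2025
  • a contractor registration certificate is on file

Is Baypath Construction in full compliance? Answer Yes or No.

Yes

1. OSHA safety training 160 days ago vs limit 180 → met
2. contractor registration certificate present → met
3. commercial general liability coverage $1,075,000 ≥ $1,025,000 → met
4. bonding capacity review 110 days ago vs limit 120 → met
5. condition 'performs public-works projects' holds; lien-law disclosure present → met
6. condition 'performs work above three stories' holds; surety bond $50,000 ≥ $35,000 → met
7. condition 'handles asbestos abatement' holds; lost-time incident rate 5 ≤ 5 → met
8. workers' compensation audit 18 days ago vs limit 30 → met
9. equipment calibration 26 days ago vs limit 30 → met
10. fall-protection recertification 565 days ago vs limit 730 → met
11. workers' compensation coverage $150,000 ≥ $150,000 → met
All met.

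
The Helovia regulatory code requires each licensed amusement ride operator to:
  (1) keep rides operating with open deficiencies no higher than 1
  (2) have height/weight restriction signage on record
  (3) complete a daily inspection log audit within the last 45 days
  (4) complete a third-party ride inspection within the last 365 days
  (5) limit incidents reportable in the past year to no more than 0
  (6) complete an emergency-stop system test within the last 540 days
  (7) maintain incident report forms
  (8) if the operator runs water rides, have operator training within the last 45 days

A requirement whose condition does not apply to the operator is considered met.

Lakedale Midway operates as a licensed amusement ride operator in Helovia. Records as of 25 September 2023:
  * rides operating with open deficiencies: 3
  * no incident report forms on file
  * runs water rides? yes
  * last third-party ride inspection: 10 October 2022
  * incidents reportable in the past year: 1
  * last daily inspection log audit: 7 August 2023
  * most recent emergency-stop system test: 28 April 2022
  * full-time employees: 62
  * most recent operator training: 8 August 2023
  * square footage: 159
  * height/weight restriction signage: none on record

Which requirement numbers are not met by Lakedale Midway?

1, 2, 3, 5, 7, 8

1. rides operating with open deficiencies 3 > 1 → not met
2. height/weight restriction signage absent → not met
3. daily inspection log audit 49 days ago vs limit 45 → not met
4. third-party ride inspection 350 days ago vs limit 365 → met
5. incidents reportable in the past year 1 > 0 → not met
6. emergency-stop system test 515 days ago vs limit 540 → met
7. incident report forms absent → not met
8. condition 'runs water rides' holds; operator training 48 days ago vs limit 45 → not met
Not met: 1, 2, 3, 5, 7, 8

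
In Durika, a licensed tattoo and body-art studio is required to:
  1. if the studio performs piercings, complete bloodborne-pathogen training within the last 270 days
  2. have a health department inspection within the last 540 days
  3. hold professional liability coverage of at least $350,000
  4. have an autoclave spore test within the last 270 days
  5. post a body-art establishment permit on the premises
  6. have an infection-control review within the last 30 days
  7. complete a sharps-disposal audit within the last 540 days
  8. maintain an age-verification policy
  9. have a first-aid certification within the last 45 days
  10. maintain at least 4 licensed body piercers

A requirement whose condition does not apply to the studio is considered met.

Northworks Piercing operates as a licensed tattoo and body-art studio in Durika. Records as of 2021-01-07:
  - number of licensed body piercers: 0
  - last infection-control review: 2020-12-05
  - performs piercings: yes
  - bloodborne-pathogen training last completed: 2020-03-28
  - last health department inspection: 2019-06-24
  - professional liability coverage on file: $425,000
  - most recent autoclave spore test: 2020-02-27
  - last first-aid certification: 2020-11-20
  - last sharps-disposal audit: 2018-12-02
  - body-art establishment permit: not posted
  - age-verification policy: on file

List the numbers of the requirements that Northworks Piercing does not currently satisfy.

1, 2, 4, 5, 6, 7, 9, 10

1. condition 'performs piercings' holds; bloodborne-pathogen training 285 days ago vs limit 270 → not met
2. health department inspection 563 days ago vs limit 540 → not met
3. professional liability coverage $425,000 ≥ $350,000 → met
4. autoclave spore test 315 days ago vs limit 270 → not met
5. body-art establishment permit absent → not met
6. infection-control review 33 days ago vs limit 30 → not met
7. sharps-disposal audit 767 days ago vs limit 540 → not met
8. age-verification policy present → met
9. first-aid certification 48 days ago vs limit 45 → not met
10. licensed body piercers 0 < 4 → not met
Not met: 1, 2, 4, 5, 6, 7, 9, 10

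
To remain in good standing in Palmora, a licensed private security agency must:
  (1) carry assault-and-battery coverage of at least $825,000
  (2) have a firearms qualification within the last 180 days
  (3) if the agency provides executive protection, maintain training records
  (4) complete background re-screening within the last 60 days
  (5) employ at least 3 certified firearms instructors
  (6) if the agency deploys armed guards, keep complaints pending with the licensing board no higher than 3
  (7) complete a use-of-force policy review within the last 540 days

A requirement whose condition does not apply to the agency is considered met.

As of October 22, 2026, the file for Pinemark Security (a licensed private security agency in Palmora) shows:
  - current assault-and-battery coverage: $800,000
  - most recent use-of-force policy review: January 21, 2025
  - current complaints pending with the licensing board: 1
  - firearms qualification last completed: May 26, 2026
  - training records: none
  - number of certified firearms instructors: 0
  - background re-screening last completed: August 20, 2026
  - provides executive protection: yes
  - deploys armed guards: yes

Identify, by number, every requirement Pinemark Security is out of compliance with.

1, 3, 4, 5, 7

1. assault-and-battery coverage $800,000 < $825,000 → not met
2. firearms qualification 149 days ago vs limit 180 → met
3. condition 'provides executive protection' holds; training records absent → not met
4. background re-screening 63 days ago vs limit 60 → not met
5. certified firearms instructors 0 < 3 → not met
6. condition 'deploys armed guards' holds; complaints pending with the licensing board 1 ≤ 3 → met
7. use-of-force policy review 639 days ago vs limit 540 → not met
Not met: 1, 3, 4, 5, 7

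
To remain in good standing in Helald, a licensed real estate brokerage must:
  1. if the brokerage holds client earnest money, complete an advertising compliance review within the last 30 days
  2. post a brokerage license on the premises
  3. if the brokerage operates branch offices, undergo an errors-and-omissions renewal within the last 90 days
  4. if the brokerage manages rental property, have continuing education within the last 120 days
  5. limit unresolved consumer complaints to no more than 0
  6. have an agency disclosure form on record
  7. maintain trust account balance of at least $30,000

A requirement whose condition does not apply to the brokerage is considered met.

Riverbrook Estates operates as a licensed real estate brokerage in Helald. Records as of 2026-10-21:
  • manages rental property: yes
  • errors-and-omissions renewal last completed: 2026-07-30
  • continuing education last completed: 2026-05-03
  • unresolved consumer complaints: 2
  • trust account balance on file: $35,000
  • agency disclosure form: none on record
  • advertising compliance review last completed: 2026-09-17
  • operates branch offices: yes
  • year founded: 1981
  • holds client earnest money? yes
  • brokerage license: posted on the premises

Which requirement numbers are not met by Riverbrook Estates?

1. condition 'holds client earnest money' holds; advertising compliance review 34 days ago vs limit 30 → not met
2. brokerage license present → met
3. condition 'operates branch offices' holds; errors-and-omissions renewal 83 days ago vs limit 90 → met
4. condition 'manages rental property' holds; continuing education 171 days ago vs limit 120 → not met
5. unresolved consumer complaints 2 > 0 → not met
6. agency disclosure form absent → not met
7. trust account balance $35,000 ≥ $30,000 → met
Not met: 1, 4, 5, 6

1, 4, 5, 6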